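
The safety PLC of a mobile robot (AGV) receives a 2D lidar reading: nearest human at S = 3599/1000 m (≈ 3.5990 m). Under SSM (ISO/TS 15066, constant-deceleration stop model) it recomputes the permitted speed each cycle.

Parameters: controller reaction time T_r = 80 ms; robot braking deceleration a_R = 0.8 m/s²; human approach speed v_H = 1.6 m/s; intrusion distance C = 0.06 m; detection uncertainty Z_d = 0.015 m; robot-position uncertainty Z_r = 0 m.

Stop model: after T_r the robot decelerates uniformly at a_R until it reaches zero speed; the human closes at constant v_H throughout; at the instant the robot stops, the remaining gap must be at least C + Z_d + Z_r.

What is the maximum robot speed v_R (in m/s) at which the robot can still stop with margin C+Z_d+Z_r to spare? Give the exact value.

v_R_max = 6/5 m/s = 1.2000 m/s

collect terms ⇒ (5/8)·v_R² + (52/25)·v_R + (-849/250) = 0
  disc = (52/25)² − 4·(5/8)·(-849/250) = 32041/2500 ; √disc = 179/50
  v_R = (−(52/25) + 179/50) / (2·(5/8)) = 6/5 m/s
check:
T_s = v_R/a_R = (6/5)/(4/5) = 1.5000 s
reaction-phase robot travel = 1.2000·0.0800 = 0.0960 m
robot under decel: 1.2000²/(2·0.8000) = 0.9000 m
person approaches 1.6000·(0.0800+1.5000) = 2.5280 m
margins: 0.0600+0.0150+0.0000 = 0.0750 m
sum ≈ 0.0960+0.9000+2.5280+0.0750 ≈ 3.5990 m = S ✓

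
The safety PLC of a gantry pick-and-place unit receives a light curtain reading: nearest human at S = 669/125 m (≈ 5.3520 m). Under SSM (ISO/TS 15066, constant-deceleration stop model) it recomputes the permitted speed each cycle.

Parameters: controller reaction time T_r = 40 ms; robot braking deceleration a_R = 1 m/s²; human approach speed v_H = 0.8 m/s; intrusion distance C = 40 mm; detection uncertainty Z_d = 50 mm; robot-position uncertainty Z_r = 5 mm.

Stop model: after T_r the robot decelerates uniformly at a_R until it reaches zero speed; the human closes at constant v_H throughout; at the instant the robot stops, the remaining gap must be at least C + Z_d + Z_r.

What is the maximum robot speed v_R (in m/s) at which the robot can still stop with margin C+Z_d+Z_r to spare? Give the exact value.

quadratic (1/2)·v² + (21/25)·v + (-209/40) = 0
  disc = (21/25)² − 4·(1/2)·(-209/40) = 27889/2500 ; √disc = 167/50
  v_R = (−(21/25) + 167/50) / (2·(1/2)) = 5/2 m/s
check:
stop time T_s = (5/2)/1 = 2.5000 s
robot covers v_R·T_r = 2.5000·0.0400 = 0.1000 m before braking
braking distance = 2.5000²/(2·1.0000) = 3.1250 m
human over T_r+T_s: 0.8000·(0.0400+2.5000) = 2.0320 m
margins: 0.0400+0.0500+0.0050 = 0.0950 m
sum ≈ 0.1000+3.1250+2.0320+0.0950 ≈ 5.3520 m = S ✓

v_R_max = 5/2 m/s = 2.5000 m/s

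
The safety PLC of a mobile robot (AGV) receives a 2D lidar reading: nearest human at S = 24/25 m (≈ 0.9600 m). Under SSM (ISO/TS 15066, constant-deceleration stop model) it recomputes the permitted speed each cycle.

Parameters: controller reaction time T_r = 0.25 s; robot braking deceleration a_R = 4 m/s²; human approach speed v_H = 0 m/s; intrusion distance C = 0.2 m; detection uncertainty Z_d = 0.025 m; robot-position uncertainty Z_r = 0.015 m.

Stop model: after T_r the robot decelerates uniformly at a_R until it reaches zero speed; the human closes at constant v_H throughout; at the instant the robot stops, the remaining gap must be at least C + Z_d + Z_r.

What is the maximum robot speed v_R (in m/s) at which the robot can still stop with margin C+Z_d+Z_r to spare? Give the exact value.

quadratic (1/8)·v² + (1/4)·v + (-18/25) = 0
  disc = (1/4)² − 4·(1/8)·(-18/25) = 169/400 ; √disc = 13/20
  v_R = (−(1/4) + 13/20) / (2·(1/8)) = 8/5 m/s
check:
stop time T_s = (8/5)/4 = 0.4000 s
reaction-phase robot travel = 1.6000·0.2500 = 0.4000 m
robot covers 1.6000·0.4000 − ½·4.0000·0.4000² = 0.3200 m while stopping
human over T_r+T_s: 0.0000·(0.2500+0.4000) = 0.0000 m
C+Z_d+Z_r = 0.2000+0.0250+0.0150 = 0.2400 m
sum ≈ 0.4000+0.3200+0.0000+0.2400 ≈ 0.9600 m = S ✓

v_R_max = 8/5 m/s = 1.6000 m/s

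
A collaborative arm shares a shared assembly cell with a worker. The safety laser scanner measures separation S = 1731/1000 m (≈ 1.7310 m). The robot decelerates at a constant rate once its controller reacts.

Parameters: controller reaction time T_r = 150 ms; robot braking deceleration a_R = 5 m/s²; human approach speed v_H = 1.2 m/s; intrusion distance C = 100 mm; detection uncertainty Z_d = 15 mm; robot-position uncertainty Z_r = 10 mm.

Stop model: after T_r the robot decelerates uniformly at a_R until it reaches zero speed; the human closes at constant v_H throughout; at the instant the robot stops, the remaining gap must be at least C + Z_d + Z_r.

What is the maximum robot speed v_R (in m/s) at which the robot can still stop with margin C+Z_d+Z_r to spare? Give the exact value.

at the boundary: (1/10)·v² + (39/100)·v + (-713/500) = 0
  disc = (39/100)² − 4·(1/10)·(-713/500) = 289/400 ; √disc = 17/20
  v_R = (−(39/100) + 17/20) / (2·(1/10)) = 23/10 m/s
check:
T_s = v_R/a_R = (23/10)/5 = 0.4600 s
reaction-phase robot travel = 2.3000·0.1500 = 0.3450 m
braking distance = 2.3000²/(2·5.0000) = 0.5290 m
person approaches 1.2000·(0.1500+0.4600) = 0.7320 m
C+Z_d+Z_r = 0.1000+0.0150+0.0100 = 0.1250 m
sum ≈ 0.3450+0.5290+0.7320+0.1250 ≈ 1.7310 m = S ✓

v_R_max = 23/10 m/s = 2.3000 m/s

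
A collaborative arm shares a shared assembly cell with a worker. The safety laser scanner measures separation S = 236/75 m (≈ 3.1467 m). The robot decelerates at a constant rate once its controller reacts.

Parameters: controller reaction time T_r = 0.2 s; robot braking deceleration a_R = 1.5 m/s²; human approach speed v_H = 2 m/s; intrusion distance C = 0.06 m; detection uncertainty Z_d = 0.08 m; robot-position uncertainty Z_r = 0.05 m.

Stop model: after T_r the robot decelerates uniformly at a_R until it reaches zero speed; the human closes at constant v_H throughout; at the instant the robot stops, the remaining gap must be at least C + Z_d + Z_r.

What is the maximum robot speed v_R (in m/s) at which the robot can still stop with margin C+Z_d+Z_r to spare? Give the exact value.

v_R_max = 13/10 m/s = 1.3000 m/s

at the boundary: (1/3)·v² + (23/15)·v + (-767/300) = 0
  disc = (23/15)² − 4·(1/3)·(-767/300) = 144/25 ; √disc = 12/5
  v_R = (−(23/15) + 12/5) / (2·(1/3)) = 13/10 m/s
check:
T_s = v_R/a_R = (13/10)/(3/2) = 0.8667 s
robot in T_r: 1.3000·0.2000 = 0.2600 m
robot covers 1.3000·0.8667 − ½·1.5000·0.8667² = 0.5633 m while stopping
person approaches 2.0000·(0.2000+0.8667) = 2.1333 m
C+Z_d+Z_r = 0.0600+0.0800+0.0500 = 0.1900 m
sum ≈ 0.2600+0.5633+2.1333+0.1900 ≈ 3.1467 m = S ✓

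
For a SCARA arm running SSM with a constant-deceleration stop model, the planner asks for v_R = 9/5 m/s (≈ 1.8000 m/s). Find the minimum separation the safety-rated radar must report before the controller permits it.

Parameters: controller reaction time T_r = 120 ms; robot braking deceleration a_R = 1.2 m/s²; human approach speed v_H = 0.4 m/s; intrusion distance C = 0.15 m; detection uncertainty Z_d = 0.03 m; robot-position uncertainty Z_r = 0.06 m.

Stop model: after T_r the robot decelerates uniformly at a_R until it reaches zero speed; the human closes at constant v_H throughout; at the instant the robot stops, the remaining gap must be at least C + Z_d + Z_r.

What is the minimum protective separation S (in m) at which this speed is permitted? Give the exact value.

braking lasts T_s = (9/5)/(6/5) = 1.5000 s
reaction-phase robot travel = 1.8000·0.1200 = 0.2160 m
robot under decel: 1.8000²/(2·1.2000) = 1.3500 m
human closes 0.4000·1.6200 = 0.6480 m
C+Z_d+Z_r = 0.1500+0.0300+0.0600 = 0.2400 m
S_min ≈ 0.2160+1.3500+0.6480+0.2400  ⇒  S_min = 1227/500 m

S_min = 1227/500 m = 2.4540 m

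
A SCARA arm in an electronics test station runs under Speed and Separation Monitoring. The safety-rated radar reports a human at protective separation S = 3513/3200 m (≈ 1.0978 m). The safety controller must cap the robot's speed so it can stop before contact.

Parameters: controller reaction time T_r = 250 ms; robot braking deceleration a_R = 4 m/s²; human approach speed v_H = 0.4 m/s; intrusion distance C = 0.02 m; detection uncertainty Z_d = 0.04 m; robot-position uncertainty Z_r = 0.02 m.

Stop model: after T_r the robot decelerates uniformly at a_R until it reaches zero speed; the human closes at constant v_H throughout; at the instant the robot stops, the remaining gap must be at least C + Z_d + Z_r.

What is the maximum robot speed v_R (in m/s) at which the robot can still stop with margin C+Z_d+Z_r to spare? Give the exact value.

at the boundary: (1/8)·v² + (7/20)·v + (-2937/3200) = 0
  disc = (7/20)² − 4·(1/8)·(-2937/3200) = 3721/6400 ; √disc = 61/80
  v_R = (−(7/20) + 61/80) / (2·(1/8)) = 33/20 m/s
check:
T_s = v_R/a_R = (33/20)/4 = 0.4125 s
robot covers v_R·T_r = 1.6500·0.2500 = 0.4125 m before braking
robot under decel: 1.6500²/(2·4.0000) = 0.3403 m
human over T_r+T_s: 0.4000·(0.2500+0.4125) = 0.2650 m
margins: 0.0200+0.0400+0.0200 = 0.0800 m
sum ≈ 0.4125+0.3403+0.2650+0.0800 ≈ 1.0978 m = S ✓

v_R_max = 33/20 m/s = 1.6500 m/s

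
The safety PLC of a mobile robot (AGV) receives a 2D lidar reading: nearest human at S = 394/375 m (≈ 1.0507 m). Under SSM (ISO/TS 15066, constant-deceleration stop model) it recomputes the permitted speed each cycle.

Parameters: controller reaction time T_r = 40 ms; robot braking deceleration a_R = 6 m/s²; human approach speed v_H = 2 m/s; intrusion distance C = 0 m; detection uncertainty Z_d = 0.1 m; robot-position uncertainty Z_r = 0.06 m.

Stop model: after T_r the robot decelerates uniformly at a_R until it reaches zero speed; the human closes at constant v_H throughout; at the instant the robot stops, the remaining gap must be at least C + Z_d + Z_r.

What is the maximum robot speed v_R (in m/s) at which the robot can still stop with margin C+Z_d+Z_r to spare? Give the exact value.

v_R_max = 8/5 m/s = 1.6000 m/s

quadratic (1/12)·v² + (28/75)·v + (-304/375) = 0
  disc = (28/75)² − 4·(1/12)·(-304/375) = 256/625 ; √disc = 16/25
  v_R = (−(28/75) + 16/25) / (2·(1/12)) = 8/5 m/s
check:
braking lasts T_s = (8/5)/6 = 0.2667 s
robot covers v_R·T_r = 1.6000·0.0400 = 0.0640 m before braking
braking distance = 1.6000²/(2·6.0000) = 0.2133 m
human over T_r+T_s: 2.0000·(0.0400+0.2667) = 0.6133 m
residual clearance needed = 0.0000+0.1000+0.0600 = 0.1600 m
sum ≈ 0.0640+0.2133+0.6133+0.1600 ≈ 1.0507 m = S ✓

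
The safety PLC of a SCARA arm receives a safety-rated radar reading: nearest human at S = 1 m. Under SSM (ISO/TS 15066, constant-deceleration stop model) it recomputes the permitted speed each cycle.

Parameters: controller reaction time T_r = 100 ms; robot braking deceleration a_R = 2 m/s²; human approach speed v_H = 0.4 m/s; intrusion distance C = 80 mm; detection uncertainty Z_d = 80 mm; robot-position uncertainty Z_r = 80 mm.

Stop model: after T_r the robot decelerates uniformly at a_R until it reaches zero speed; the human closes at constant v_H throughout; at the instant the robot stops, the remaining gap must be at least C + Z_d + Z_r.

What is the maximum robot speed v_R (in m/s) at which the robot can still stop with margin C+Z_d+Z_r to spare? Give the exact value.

quadratic (1/4)·v² + (3/10)·v + (-18/25) = 0
  disc = (3/10)² − 4·(1/4)·(-18/25) = 81/100 ; √disc = 9/10
  v_R = (−(3/10) + 9/10) / (2·(1/4)) = 6/5 m/s
check:
T_s = v_R/a_R = (6/5)/2 = 0.6000 s
robot in T_r: 1.2000·0.1000 = 0.1200 m
braking distance = 1.2000²/(2·2.0000) = 0.3600 m
person approaches 0.4000·(0.1000+0.6000) = 0.2800 m
C+Z_d+Z_r = 0.0800+0.0800+0.0800 = 0.2400 m
sum ≈ 0.1200+0.3600+0.2800+0.2400 ≈ 1.0000 m = S ✓

v_R_max = 6/5 m/s = 1.2000 m/s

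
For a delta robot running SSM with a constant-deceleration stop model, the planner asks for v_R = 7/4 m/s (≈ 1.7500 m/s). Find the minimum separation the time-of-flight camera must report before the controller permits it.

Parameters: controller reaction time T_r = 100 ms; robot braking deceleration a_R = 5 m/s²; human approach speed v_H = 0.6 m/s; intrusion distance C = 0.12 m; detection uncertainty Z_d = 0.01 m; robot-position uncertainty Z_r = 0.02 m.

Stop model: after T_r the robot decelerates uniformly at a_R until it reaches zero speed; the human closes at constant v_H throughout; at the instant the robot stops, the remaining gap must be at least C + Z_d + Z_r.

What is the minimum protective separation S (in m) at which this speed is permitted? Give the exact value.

S_min = 721/800 m = 0.9012 m

braking lasts T_s = (7/4)/5 = 0.3500 s
robot covers v_R·T_r = 1.7500·0.1000 = 0.1750 m before braking
robot under decel: 1.7500²/(2·5.0000) = 0.3063 m
human closes 0.6000·0.4500 = 0.2700 m
residual clearance needed = 0.1200+0.0100+0.0200 = 0.1500 m
S_min ≈ 0.1750+0.3063+0.2700+0.1500  ⇒  S_min = 721/800 m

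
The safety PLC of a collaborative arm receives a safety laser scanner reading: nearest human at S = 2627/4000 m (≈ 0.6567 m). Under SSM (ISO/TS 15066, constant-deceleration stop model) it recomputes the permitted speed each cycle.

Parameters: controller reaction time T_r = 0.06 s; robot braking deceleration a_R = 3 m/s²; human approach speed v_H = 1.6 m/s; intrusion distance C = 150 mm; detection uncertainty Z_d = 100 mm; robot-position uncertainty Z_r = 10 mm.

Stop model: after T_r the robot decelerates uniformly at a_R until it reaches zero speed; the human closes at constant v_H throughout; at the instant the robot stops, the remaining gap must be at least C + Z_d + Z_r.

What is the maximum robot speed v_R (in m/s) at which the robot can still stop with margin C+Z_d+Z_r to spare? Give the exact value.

v_R_max = 9/20 m/s = 0.4500 m/s

at the boundary: (1/6)·v² + (89/150)·v + (-1203/4000) = 0
  disc = (89/150)² − 4·(1/6)·(-1203/4000) = 49729/90000 ; √disc = 223/300
  v_R = (−(89/150) + 223/300) / (2·(1/6)) = 9/20 m/s
check:
stop time T_s = (9/20)/3 = 0.1500 s
robot in T_r: 0.4500·0.0600 = 0.0270 m
robot under decel: 0.4500²/(2·3.0000) = 0.0338 m
human over T_r+T_s: 1.6000·(0.0600+0.1500) = 0.3360 m
residual clearance needed = 0.1500+0.1000+0.0100 = 0.2600 m
sum ≈ 0.0270+0.0338+0.3360+0.2600 ≈ 0.6567 m = S ✓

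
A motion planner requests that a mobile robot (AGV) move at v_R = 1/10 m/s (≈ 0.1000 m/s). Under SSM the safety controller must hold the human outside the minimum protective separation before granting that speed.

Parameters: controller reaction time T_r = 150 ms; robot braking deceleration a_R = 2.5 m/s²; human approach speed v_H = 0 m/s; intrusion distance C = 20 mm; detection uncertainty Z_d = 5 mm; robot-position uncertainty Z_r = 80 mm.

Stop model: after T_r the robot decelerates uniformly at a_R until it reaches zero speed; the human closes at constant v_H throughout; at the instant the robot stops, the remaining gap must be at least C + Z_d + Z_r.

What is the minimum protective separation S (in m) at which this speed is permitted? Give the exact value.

braking lasts T_s = (1/10)/(5/2) = 0.0400 s
robot in T_r: 0.1000·0.1500 = 0.0150 m
robot covers 0.1000·0.0400 − ½·2.5000·0.0400² = 0.0020 m while stopping
human over T_r+T_s: 0.0000·(0.1500+0.0400) = 0.0000 m
C+Z_d+Z_r = 0.0200+0.0050+0.0800 = 0.1050 m
S_min ≈ 0.0150+0.0020+0.0000+0.1050  ⇒  S_min = 61/500 m

S_min = 61/500 m = 0.1220 m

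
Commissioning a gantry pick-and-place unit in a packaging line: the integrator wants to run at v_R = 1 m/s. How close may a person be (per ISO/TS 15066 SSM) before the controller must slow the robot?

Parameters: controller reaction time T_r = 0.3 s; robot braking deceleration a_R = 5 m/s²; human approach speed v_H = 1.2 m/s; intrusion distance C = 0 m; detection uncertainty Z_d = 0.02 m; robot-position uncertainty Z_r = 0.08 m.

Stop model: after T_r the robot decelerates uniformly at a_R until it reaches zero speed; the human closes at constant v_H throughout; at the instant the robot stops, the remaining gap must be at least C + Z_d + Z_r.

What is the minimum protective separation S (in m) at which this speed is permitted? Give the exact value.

braking lasts T_s = 1/5 = 0.2000 s
robot in T_r: 1.0000·0.3000 = 0.3000 m
robot covers 1.0000·0.2000 − ½·5.0000·0.2000² = 0.1000 m while stopping
human over T_r+T_s: 1.2000·(0.3000+0.2000) = 0.6000 m
margins: 0.0000+0.0200+0.0800 = 0.1000 m
S_min ≈ 0.3000+0.1000+0.6000+0.1000  ⇒  S_min = 11/10 m

S_min = 11/10 m = 1.1000 m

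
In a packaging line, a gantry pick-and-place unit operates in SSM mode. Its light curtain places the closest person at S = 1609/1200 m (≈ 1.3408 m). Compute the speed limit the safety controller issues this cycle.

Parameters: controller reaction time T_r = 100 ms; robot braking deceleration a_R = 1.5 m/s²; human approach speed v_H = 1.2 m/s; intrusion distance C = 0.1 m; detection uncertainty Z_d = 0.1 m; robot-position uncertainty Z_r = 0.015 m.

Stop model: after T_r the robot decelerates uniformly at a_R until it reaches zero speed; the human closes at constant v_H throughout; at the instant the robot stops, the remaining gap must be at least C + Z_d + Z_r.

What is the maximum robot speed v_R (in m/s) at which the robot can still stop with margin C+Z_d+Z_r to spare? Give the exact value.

at the boundary: (1/3)·v² + (9/10)·v + (-1207/1200) = 0
  disc = (9/10)² − 4·(1/3)·(-1207/1200) = 484/225 ; √disc = 22/15
  v_R = (−(9/10) + 22/15) / (2·(1/3)) = 17/20 m/s
check:
stop time T_s = (17/20)/(3/2) = 0.5667 s
robot in T_r: 0.8500·0.1000 = 0.0850 m
robot under decel: 0.8500²/(2·1.5000) = 0.2408 m
person approaches 1.2000·(0.1000+0.5667) = 0.8000 m
margins: 0.1000+0.1000+0.0150 = 0.2150 m
sum ≈ 0.0850+0.2408+0.8000+0.2150 ≈ 1.3408 m = S ✓

v_R_max = 17/20 m/s = 0.8500 m/s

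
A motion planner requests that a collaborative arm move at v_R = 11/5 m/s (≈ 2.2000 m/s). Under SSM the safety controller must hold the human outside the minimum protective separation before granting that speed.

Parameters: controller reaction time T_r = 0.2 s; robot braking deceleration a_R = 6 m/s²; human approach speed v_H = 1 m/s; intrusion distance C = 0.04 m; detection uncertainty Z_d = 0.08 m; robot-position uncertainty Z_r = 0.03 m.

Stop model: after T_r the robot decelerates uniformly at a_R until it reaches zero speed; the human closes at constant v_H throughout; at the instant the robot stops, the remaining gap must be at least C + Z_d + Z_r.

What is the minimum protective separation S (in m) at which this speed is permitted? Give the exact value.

S_min = 39/25 m = 1.5600 m

braking lasts T_s = (11/5)/6 = 0.3667 s
robot covers v_R·T_r = 2.2000·0.2000 = 0.4400 m before braking
robot under decel: 2.2000²/(2·6.0000) = 0.4033 m
person approaches 1.0000·(0.2000+0.3667) = 0.5667 m
C+Z_d+Z_r = 0.0400+0.0800+0.0300 = 0.1500 m
S_min ≈ 0.4400+0.4033+0.5667+0.1500  ⇒  S_min = 39/25 m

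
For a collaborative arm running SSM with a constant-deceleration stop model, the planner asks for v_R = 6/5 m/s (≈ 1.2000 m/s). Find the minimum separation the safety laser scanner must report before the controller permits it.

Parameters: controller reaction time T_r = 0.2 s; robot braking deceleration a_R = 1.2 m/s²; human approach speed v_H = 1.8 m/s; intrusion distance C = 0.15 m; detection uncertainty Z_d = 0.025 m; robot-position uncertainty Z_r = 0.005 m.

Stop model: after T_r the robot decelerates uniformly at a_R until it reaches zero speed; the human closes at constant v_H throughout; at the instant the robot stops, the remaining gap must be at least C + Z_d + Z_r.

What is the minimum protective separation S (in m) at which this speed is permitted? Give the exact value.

S_min = 159/50 m = 3.1800 m

T_s = v_R/a_R = (6/5)/(6/5) = 1.0000 s
reaction-phase robot travel = 1.2000·0.2000 = 0.2400 m
robot covers 1.2000·1.0000 − ½·1.2000·1.0000² = 0.6000 m while stopping
person approaches 1.8000·(0.2000+1.0000) = 2.1600 m
residual clearance needed = 0.1500+0.0250+0.0050 = 0.1800 m
S_min ≈ 0.2400+0.6000+2.1600+0.1800  ⇒  S_min = 159/50 m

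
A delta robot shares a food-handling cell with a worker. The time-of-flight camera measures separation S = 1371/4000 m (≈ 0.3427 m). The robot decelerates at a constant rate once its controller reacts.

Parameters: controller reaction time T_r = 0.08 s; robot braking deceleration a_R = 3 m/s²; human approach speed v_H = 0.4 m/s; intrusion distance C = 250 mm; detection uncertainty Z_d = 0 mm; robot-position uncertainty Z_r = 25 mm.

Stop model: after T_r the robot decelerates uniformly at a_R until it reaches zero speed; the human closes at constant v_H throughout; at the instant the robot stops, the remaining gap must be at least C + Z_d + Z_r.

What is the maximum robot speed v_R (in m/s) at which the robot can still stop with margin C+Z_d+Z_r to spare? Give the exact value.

v_R_max = 3/20 m/s = 0.1500 m/s

quadratic (1/6)·v² + (16/75)·v + (-143/4000) = 0
  disc = (16/75)² − 4·(1/6)·(-143/4000) = 6241/90000 ; √disc = 79/300
  v_R = (−(16/75) + 79/300) / (2·(1/6)) = 3/20 m/s
check:
braking lasts T_s = (3/20)/3 = 0.0500 s
robot covers v_R·T_r = 0.1500·0.0800 = 0.0120 m before braking
robot covers 0.1500·0.0500 − ½·3.0000·0.0500² = 0.0037 m while stopping
human over T_r+T_s: 0.4000·(0.0800+0.0500) = 0.0520 m
C+Z_d+Z_r = 0.2500+0.0000+0.0250 = 0.2750 m
sum ≈ 0.0120+0.0037+0.0520+0.2750 ≈ 0.3427 m = S ✓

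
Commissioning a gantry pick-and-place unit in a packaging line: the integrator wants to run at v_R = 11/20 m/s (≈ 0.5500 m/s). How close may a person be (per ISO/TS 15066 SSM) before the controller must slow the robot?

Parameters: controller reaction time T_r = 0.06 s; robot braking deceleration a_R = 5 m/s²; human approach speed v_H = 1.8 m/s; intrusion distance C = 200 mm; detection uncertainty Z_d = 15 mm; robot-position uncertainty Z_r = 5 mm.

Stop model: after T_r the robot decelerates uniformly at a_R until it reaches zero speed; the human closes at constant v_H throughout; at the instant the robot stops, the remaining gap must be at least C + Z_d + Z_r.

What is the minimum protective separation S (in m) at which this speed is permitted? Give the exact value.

S_min = 2357/4000 m = 0.5893 m

braking lasts T_s = (11/20)/5 = 0.1100 s
robot covers v_R·T_r = 0.5500·0.0600 = 0.0330 m before braking
braking distance = 0.5500²/(2·5.0000) = 0.0302 m
human closes 1.8000·0.1700 = 0.3060 m
margins: 0.2000+0.0150+0.0050 = 0.2200 m
S_min ≈ 0.0330+0.0302+0.3060+0.2200  ⇒  S_min = 2357/4000 m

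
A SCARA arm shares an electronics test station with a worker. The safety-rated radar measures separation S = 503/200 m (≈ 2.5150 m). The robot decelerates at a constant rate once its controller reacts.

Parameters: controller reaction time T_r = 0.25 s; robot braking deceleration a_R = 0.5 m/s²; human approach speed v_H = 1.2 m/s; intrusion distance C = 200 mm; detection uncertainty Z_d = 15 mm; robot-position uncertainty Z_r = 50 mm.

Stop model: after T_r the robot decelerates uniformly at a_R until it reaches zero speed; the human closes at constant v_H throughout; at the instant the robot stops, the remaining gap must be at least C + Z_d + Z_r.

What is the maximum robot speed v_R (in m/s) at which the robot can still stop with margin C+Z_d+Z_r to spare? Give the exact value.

v_R_max = 3/5 m/s = 0.6000 m/s

at the boundary: (1)·v² + (53/20)·v + (-39/20) = 0
  disc = (53/20)² − 4·(1)·(-39/20) = 5929/400 ; √disc = 77/20
  v_R = (−(53/20) + 77/20) / (2·(1)) = 3/5 m/s
check:
braking lasts T_s = (3/5)/(1/2) = 1.2000 s
robot in T_r: 0.6000·0.2500 = 0.1500 m
robot covers 0.6000·1.2000 − ½·0.5000·1.2000² = 0.3600 m while stopping
human over T_r+T_s: 1.2000·(0.2500+1.2000) = 1.7400 m
C+Z_d+Z_r = 0.2000+0.0150+0.0500 = 0.2650 m
sum ≈ 0.1500+0.3600+1.7400+0.2650 ≈ 2.5150 m = S ✓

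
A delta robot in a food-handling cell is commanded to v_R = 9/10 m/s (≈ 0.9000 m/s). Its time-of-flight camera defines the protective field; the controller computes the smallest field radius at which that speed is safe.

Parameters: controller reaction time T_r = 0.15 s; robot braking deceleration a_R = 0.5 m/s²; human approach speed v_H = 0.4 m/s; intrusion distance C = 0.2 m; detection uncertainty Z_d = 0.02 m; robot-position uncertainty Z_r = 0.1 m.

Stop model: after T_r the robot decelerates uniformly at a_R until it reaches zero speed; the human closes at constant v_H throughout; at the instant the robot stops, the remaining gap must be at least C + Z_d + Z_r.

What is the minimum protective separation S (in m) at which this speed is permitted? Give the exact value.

S_min = 409/200 m = 2.0450 m

braking lasts T_s = (9/10)/(1/2) = 1.8000 s
robot covers v_R·T_r = 0.9000·0.1500 = 0.1350 m before braking
robot covers 0.9000·1.8000 − ½·0.5000·1.8000² = 0.8100 m while stopping
person approaches 0.4000·(0.1500+1.8000) = 0.7800 m
residual clearance needed = 0.2000+0.0200+0.1000 = 0.3200 m
S_min ≈ 0.1350+0.8100+0.7800+0.3200  ⇒  S_min = 409/200 m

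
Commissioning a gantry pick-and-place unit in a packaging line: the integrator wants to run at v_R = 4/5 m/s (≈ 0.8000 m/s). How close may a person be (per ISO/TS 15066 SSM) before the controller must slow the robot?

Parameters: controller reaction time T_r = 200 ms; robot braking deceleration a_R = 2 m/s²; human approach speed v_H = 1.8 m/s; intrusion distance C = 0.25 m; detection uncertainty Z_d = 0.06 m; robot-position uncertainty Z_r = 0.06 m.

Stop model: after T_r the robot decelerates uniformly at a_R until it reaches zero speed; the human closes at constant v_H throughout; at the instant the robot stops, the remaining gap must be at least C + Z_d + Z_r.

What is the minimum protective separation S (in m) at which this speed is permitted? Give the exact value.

S_min = 177/100 m = 1.7700 m

T_s = v_R/a_R = (4/5)/2 = 0.4000 s
robot covers v_R·T_r = 0.8000·0.2000 = 0.1600 m before braking
braking distance = 0.8000²/(2·2.0000) = 0.1600 m
human over T_r+T_s: 1.8000·(0.2000+0.4000) = 1.0800 m
C+Z_d+Z_r = 0.2500+0.0600+0.0600 = 0.3700 m
S_min ≈ 0.1600+0.1600+1.0800+0.3700  ⇒  S_min = 177/100 m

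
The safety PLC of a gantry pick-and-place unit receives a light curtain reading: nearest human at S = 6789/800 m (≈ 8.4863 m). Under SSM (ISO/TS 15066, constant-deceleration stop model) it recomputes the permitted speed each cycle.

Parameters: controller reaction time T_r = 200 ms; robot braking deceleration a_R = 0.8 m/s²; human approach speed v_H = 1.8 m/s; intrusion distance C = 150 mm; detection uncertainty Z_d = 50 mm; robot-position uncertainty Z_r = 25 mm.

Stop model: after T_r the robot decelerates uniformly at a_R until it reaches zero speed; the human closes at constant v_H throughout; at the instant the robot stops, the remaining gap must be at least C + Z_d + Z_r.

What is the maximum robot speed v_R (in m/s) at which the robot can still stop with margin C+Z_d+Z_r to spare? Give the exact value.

v_R_max = 21/10 m/s = 2.1000 m/s

quadratic (5/8)·v² + (49/20)·v + (-6321/800) = 0
  disc = (49/20)² − 4·(5/8)·(-6321/800) = 41209/1600 ; √disc = 203/40
  v_R = (−(49/20) + 203/40) / (2·(5/8)) = 21/10 m/s
check:
braking lasts T_s = (21/10)/(4/5) = 2.6250 s
reaction-phase robot travel = 2.1000·0.2000 = 0.4200 m
braking distance = 2.1000²/(2·0.8000) = 2.7563 m
person approaches 1.8000·(0.2000+2.6250) = 5.0850 m
residual clearance needed = 0.1500+0.0500+0.0250 = 0.2250 m
sum ≈ 0.4200+2.7563+5.0850+0.2250 ≈ 8.4863 m = S ✓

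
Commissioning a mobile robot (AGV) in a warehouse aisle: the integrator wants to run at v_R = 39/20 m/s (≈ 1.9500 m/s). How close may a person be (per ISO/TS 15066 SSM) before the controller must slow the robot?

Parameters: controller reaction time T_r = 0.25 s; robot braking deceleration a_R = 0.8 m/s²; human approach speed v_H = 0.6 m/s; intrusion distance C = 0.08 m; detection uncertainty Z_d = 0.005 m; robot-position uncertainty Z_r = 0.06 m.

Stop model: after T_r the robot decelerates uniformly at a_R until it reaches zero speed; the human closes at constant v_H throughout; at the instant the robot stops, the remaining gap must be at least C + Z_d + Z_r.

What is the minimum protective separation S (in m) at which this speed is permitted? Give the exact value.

braking lasts T_s = (39/20)/(4/5) = 2.4375 s
robot in T_r: 1.9500·0.2500 = 0.4875 m
braking distance = 1.9500²/(2·0.8000) = 2.3766 m
human over T_r+T_s: 0.6000·(0.2500+2.4375) = 1.6125 m
margins: 0.0800+0.0050+0.0600 = 0.1450 m
S_min ≈ 0.4875+2.3766+1.6125+0.1450  ⇒  S_min = 14789/3200 m

S_min = 14789/3200 m = 4.6216 m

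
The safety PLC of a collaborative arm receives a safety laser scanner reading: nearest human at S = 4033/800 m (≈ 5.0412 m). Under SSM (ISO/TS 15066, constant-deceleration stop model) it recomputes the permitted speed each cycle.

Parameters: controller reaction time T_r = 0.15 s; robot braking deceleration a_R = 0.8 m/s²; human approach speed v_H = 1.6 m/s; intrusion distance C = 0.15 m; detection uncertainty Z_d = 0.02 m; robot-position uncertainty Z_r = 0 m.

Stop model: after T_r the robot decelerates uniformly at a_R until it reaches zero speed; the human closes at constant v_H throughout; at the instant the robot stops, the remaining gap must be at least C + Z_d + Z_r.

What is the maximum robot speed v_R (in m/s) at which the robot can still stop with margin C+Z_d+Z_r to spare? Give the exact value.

v_R_max = 3/2 m/s = 1.5000 m/s

quadratic (5/8)·v² + (43/20)·v + (-741/160) = 0
  disc = (43/20)² − 4·(5/8)·(-741/160) = 25921/1600 ; √disc = 161/40
  v_R = (−(43/20) + 161/40) / (2·(5/8)) = 3/2 m/s
check:
T_s = v_R/a_R = (3/2)/(4/5) = 1.8750 s
reaction-phase robot travel = 1.5000·0.1500 = 0.2250 m
robot covers 1.5000·1.8750 − ½·0.8000·1.8750² = 1.4062 m while stopping
human over T_r+T_s: 1.6000·(0.1500+1.8750) = 3.2400 m
margins: 0.1500+0.0200+0.0000 = 0.1700 m
sum ≈ 0.2250+1.4062+3.2400+0.1700 ≈ 5.0412 m = S ✓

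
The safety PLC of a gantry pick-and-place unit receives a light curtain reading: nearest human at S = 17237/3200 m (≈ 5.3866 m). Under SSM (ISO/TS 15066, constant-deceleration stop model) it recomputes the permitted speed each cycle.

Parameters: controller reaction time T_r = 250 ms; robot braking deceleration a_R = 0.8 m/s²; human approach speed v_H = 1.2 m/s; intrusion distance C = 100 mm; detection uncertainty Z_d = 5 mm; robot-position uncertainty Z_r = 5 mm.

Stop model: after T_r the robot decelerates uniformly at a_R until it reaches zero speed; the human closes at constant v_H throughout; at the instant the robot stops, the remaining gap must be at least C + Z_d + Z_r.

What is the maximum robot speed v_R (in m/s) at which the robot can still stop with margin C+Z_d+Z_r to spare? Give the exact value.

quadratic (5/8)·v² + (7/4)·v + (-637/128) = 0
  disc = (7/4)² − 4·(5/8)·(-637/128) = 3969/256 ; √disc = 63/16
  v_R = (−(7/4) + 63/16) / (2·(5/8)) = 7/4 m/s
check:
stop time T_s = (7/4)/(4/5) = 2.1875 s
robot covers v_R·T_r = 1.7500·0.2500 = 0.4375 m before braking
robot covers 1.7500·2.1875 − ½·0.8000·2.1875² = 1.9141 m while stopping
person approaches 1.2000·(0.2500+2.1875) = 2.9250 m
margins: 0.1000+0.0050+0.0050 = 0.1100 m
sum ≈ 0.4375+1.9141+2.9250+0.1100 ≈ 5.3866 m = S ✓

v_R_max = 7/4 m/s = 1.7500 m/s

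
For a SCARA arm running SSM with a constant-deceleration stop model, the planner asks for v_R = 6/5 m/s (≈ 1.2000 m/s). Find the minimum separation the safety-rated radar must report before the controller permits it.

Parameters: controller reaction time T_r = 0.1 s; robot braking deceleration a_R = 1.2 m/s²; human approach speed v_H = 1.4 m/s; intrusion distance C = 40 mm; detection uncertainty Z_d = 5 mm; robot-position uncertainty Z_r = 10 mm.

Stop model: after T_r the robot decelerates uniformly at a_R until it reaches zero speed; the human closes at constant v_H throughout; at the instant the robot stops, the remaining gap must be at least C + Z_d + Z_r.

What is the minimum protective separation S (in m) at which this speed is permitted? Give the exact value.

S_min = 463/200 m = 2.3150 m

braking lasts T_s = (6/5)/(6/5) = 1.0000 s
robot in T_r: 1.2000·0.1000 = 0.1200 m
braking distance = 1.2000²/(2·1.2000) = 0.6000 m
human closes 1.4000·1.1000 = 1.5400 m
margins: 0.0400+0.0050+0.0100 = 0.0550 m
S_min ≈ 0.1200+0.6000+1.5400+0.0550  ⇒  S_min = 463/200 m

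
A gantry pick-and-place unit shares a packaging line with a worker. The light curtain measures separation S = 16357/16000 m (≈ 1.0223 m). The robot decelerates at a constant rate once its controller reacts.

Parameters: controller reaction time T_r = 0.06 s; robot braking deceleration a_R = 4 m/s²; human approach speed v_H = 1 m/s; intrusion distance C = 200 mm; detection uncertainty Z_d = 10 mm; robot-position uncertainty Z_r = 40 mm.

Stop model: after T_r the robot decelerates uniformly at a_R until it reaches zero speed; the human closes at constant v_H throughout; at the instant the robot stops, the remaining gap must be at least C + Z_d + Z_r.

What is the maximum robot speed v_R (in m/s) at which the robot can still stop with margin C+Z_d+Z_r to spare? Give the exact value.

at the boundary: (1/8)·v² + (31/100)·v + (-11397/16000) = 0
  disc = (31/100)² − 4·(1/8)·(-11397/16000) = 72361/160000 ; √disc = 269/400
  v_R = (−(31/100) + 269/400) / (2·(1/8)) = 29/20 m/s
check:
T_s = v_R/a_R = (29/20)/4 = 0.3625 s
reaction-phase robot travel = 1.4500·0.0600 = 0.0870 m
robot under decel: 1.4500²/(2·4.0000) = 0.2628 m
human over T_r+T_s: 1.0000·(0.0600+0.3625) = 0.4225 m
residual clearance needed = 0.2000+0.0100+0.0400 = 0.2500 m
sum ≈ 0.0870+0.2628+0.4225+0.2500 ≈ 1.0223 m = S ✓

v_R_max = 29/20 m/s = 1.4500 m/s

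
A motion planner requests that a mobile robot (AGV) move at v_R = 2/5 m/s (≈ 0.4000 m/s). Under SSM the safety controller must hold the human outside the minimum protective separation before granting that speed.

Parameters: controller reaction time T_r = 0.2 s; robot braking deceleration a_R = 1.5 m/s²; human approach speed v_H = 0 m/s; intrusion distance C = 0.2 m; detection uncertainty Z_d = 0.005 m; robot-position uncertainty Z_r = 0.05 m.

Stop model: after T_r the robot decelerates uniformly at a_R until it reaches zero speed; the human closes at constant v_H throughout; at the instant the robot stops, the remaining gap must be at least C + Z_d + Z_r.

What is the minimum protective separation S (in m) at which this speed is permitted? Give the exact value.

S_min = 233/600 m = 0.3883 m

stop time T_s = (2/5)/(3/2) = 0.2667 s
reaction-phase robot travel = 0.4000·0.2000 = 0.0800 m
braking distance = 0.4000²/(2·1.5000) = 0.0533 m
human over T_r+T_s: 0.0000·(0.2000+0.2667) = 0.0000 m
C+Z_d+Z_r = 0.2000+0.0050+0.0500 = 0.2550 m
S_min ≈ 0.0800+0.0533+0.0000+0.2550  ⇒  S_min = 233/600 m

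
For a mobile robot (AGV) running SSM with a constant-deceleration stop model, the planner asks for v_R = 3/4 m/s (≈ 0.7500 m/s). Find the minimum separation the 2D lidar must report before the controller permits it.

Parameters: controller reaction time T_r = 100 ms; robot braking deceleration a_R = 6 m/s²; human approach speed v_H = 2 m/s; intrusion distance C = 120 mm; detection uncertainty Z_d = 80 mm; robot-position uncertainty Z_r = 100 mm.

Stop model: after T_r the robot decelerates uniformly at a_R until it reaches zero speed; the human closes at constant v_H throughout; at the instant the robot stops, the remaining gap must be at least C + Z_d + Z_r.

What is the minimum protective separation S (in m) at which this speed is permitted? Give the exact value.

stop time T_s = (3/4)/6 = 0.1250 s
robot in T_r: 0.7500·0.1000 = 0.0750 m
braking distance = 0.7500²/(2·6.0000) = 0.0469 m
human closes 2.0000·0.2250 = 0.4500 m
residual clearance needed = 0.1200+0.0800+0.1000 = 0.3000 m
S_min ≈ 0.0750+0.0469+0.4500+0.3000  ⇒  S_min = 279/320 m

S_min = 279/320 m = 0.8719 m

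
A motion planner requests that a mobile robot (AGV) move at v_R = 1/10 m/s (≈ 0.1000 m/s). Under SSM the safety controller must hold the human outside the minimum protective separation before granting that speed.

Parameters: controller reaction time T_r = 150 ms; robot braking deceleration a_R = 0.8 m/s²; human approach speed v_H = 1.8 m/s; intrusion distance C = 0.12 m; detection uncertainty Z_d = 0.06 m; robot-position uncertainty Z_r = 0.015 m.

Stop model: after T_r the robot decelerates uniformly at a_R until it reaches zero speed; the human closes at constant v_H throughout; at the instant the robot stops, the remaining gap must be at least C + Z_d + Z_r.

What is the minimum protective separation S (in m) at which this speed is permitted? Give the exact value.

S_min = 569/800 m = 0.7113 m

T_s = v_R/a_R = (1/10)/(4/5) = 0.1250 s
robot covers v_R·T_r = 0.1000·0.1500 = 0.0150 m before braking
robot covers 0.1000·0.1250 − ½·0.8000·0.1250² = 0.0063 m while stopping
human over T_r+T_s: 1.8000·(0.1500+0.1250) = 0.4950 m
margins: 0.1200+0.0600+0.0150 = 0.1950 m
S_min ≈ 0.0150+0.0063+0.4950+0.1950  ⇒  S_min = 569/800 m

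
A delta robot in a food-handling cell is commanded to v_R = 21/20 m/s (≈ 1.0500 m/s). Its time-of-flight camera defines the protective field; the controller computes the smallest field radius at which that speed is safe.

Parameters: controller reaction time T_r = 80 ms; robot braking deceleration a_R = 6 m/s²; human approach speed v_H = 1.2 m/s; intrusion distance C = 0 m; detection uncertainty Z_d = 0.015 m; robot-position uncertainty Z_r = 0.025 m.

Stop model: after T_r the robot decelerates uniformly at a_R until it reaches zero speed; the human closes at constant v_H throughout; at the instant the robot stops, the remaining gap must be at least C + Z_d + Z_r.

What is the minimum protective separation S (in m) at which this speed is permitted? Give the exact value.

braking lasts T_s = (21/20)/6 = 0.1750 s
robot covers v_R·T_r = 1.0500·0.0800 = 0.0840 m before braking
robot under decel: 1.0500²/(2·6.0000) = 0.0919 m
human over T_r+T_s: 1.2000·(0.0800+0.1750) = 0.3060 m
C+Z_d+Z_r = 0.0000+0.0150+0.0250 = 0.0400 m
S_min ≈ 0.0840+0.0919+0.3060+0.0400  ⇒  S_min = 167/320 m

S_min = 167/320 m = 0.5219 m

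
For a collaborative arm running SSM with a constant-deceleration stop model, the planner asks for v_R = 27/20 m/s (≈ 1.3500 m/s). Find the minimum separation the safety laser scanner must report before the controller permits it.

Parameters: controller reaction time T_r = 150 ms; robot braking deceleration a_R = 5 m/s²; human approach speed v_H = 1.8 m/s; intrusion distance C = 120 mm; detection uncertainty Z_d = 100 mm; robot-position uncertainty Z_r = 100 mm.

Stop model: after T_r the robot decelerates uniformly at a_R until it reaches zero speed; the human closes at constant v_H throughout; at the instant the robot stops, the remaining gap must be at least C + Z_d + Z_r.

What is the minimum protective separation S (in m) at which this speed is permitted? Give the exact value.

stop time T_s = (27/20)/5 = 0.2700 s
robot in T_r: 1.3500·0.1500 = 0.2025 m
robot under decel: 1.3500²/(2·5.0000) = 0.1822 m
human closes 1.8000·0.4200 = 0.7560 m
residual clearance needed = 0.1200+0.1000+0.1000 = 0.3200 m
S_min ≈ 0.2025+0.1822+0.7560+0.3200  ⇒  S_min = 5843/4000 m

S_min = 5843/4000 m = 1.4607 m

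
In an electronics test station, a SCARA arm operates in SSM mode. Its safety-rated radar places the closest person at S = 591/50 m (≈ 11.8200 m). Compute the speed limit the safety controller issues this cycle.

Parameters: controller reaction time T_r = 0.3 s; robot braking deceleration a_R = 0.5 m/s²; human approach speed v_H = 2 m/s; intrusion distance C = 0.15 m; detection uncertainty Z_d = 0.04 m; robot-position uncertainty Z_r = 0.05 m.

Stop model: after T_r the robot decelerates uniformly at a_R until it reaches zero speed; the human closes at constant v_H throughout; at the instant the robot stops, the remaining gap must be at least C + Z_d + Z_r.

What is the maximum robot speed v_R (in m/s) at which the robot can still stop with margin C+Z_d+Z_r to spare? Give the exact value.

collect terms ⇒ (1)·v_R² + (43/10)·v_R + (-549/50) = 0
  disc = (43/10)² − 4·(1)·(-549/50) = 6241/100 ; √disc = 79/10
  v_R = (−(43/10) + 79/10) / (2·(1)) = 9/5 m/s
check:
stop time T_s = (9/5)/(1/2) = 3.6000 s
robot in T_r: 1.8000·0.3000 = 0.5400 m
robot under decel: 1.8000²/(2·0.5000) = 3.2400 m
human over T_r+T_s: 2.0000·(0.3000+3.6000) = 7.8000 m
C+Z_d+Z_r = 0.1500+0.0400+0.0500 = 0.2400 m
sum ≈ 0.5400+3.2400+7.8000+0.2400 ≈ 11.8200 m = S ✓

v_R_max = 9/5 m/s = 1.8000 m/s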